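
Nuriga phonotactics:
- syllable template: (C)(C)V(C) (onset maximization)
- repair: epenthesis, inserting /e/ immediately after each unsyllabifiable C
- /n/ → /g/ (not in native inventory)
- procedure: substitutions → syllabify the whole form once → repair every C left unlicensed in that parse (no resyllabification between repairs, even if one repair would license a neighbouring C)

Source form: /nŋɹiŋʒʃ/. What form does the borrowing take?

geŋɹiŋʒeʃe

Substitution: /n/ → /g/, giving /gŋɹiŋʒʃ/.
Syllabifying with onset maximization leaves /g/, /ʒ/, /ʃ/ stranded (at most one coda consonant is licensed; onsets may contain at most 2 consonants).
Inserting the epenthetic vowel yields /g/ → /ge/, /ʒ/ → /ʒe/, /ʃ/ → /ʃe/.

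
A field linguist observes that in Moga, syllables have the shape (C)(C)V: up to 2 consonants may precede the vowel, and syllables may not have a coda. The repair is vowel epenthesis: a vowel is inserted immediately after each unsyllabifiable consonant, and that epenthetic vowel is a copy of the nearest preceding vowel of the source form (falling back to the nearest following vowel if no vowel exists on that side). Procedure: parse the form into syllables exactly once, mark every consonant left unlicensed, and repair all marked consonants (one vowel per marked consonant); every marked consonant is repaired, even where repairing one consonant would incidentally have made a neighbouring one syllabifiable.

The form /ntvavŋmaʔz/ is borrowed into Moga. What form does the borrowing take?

natvavaŋmaʔaza

Under (C)(C)V, the unsyllabifiable consonants are /n/, /v/, /ʔ/, /z/ (no codas are permitted; onsets may contain at most 2 consonants).
Each unlicensed consonant becomes the onset of a new syllable: /n/ → /na/, /v/ → /va/, /ʔ/ → /ʔa/, /z/ → /za/.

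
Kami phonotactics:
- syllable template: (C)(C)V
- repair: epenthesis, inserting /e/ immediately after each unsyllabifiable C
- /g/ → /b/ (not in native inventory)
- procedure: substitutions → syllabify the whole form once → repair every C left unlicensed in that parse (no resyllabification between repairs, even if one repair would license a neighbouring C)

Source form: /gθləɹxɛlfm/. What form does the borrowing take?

Substitution: /g/ → /b/, giving /bθləɹxɛlfm/.
The consonants /b/, /l/, /f/, /m/ cannot be parsed into a legal (C)(C)V syllable (no codas are permitted; onsets may contain at most 2 consonants).
Epenthesis after each stranded consonant: /b/ → /be/, /l/ → /le/, /f/ → /fe/, /m/ → /me/.

beθləɹxɛlefeme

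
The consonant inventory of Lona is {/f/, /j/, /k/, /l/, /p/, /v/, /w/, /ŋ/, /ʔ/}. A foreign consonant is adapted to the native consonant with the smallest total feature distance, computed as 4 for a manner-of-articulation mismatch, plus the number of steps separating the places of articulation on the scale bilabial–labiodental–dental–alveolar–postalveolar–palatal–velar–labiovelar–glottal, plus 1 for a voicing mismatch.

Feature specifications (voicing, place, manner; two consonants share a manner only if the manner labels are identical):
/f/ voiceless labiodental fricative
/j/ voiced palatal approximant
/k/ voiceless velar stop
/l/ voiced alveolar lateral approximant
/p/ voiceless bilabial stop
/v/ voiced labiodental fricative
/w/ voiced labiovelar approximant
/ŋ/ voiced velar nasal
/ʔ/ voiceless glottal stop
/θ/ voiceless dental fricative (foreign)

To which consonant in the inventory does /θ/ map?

f

/f/ is closest: same manner (fricative), place distance 1 (dental→labiodental), same voicing; total 1. Next closest is /v/ at distance 2.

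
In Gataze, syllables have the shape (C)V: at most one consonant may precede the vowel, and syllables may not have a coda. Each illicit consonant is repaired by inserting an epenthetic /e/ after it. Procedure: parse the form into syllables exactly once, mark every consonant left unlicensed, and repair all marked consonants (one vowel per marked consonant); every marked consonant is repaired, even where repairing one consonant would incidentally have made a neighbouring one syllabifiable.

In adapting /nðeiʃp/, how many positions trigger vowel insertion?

3

The unsyllabifiable consonants are /n/, /ʃ/, /p/; each receives one epenthetic vowel.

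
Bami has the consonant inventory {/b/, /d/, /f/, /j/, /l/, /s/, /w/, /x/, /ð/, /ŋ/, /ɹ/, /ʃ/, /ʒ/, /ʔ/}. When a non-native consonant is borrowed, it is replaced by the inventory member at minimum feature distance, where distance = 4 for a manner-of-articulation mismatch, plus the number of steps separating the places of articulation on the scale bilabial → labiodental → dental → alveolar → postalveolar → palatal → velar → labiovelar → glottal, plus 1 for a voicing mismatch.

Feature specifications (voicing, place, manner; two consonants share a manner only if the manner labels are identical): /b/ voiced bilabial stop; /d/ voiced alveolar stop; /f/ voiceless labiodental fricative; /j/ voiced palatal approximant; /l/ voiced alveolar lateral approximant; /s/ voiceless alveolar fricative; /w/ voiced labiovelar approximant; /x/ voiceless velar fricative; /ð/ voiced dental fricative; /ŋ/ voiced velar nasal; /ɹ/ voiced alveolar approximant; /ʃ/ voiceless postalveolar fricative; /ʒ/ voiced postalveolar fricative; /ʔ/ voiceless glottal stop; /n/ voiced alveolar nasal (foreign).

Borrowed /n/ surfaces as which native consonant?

/ŋ/ is closest: same manner (nasal), place distance 3 (alveolar→velar), same voicing; total 3. Next closest is /d/ at distance 4.

ŋ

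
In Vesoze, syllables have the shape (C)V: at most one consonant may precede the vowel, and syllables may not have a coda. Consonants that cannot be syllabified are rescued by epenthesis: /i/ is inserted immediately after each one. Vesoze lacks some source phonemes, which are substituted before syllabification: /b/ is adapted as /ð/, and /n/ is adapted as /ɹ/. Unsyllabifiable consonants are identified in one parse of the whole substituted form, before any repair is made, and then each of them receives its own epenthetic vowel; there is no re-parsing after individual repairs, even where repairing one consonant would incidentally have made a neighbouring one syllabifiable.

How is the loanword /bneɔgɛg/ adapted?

Substitution: /b/ → /ð/, /n/ → /ɹ/, giving /ðɹeɔgɛg/.
Syllabifying with onset maximization leaves /ð/, /g/ stranded (no codas are permitted; onsets are limited to one consonant).
Each unlicensed consonant becomes the onset of a new syllable: /ð/ → /ði/, /g/ → /gi/.

ðiɹeɔgɛgi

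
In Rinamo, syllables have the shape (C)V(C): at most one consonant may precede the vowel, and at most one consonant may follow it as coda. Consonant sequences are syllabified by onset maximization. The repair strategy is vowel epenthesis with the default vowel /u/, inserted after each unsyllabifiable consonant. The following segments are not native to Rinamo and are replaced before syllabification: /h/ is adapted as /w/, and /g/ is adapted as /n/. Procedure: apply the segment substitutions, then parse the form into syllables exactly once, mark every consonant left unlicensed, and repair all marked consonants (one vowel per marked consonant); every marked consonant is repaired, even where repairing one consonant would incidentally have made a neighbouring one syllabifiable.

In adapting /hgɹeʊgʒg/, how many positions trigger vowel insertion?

After substitution the input is /wnɹeʊnʒn/.
The unsyllabifiable consonants are /w/, /n/, /ʒ/, /n/; each receives one epenthetic vowel.

4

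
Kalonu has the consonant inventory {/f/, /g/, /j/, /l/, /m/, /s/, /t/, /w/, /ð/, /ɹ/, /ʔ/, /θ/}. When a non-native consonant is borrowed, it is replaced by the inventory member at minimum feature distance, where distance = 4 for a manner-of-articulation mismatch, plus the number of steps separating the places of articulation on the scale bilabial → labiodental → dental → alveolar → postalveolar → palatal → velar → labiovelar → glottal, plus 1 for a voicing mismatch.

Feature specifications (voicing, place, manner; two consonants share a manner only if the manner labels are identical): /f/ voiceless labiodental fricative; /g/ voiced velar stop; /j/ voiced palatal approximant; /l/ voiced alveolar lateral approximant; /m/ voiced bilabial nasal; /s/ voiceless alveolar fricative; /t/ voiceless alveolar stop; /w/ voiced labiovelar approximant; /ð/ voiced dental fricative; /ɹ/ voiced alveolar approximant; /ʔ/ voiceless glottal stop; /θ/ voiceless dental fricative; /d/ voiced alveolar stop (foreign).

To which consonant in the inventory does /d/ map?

/t/ is closest: same manner (stop), place distance 0 (alveolar→alveolar), voicing differs (+1); total 1. Next closest is /g/ at distance 3.

t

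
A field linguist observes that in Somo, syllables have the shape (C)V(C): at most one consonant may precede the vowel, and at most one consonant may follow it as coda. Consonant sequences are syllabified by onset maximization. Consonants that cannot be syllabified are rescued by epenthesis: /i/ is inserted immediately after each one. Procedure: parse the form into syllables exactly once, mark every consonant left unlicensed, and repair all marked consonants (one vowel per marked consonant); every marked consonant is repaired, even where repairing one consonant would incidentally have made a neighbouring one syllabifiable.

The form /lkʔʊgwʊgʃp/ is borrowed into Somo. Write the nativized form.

The consonants /l/, /k/, /ʃ/, /p/ cannot be parsed into a legal (C)V(C) syllable (at most one coda consonant is licensed; onsets are limited to one consonant).
Inserting the epenthetic vowel yields /l/ → /li/, /k/ → /ki/, /ʃ/ → /ʃi/, /p/ → /pi/.

likiʔʊgwʊgʃipi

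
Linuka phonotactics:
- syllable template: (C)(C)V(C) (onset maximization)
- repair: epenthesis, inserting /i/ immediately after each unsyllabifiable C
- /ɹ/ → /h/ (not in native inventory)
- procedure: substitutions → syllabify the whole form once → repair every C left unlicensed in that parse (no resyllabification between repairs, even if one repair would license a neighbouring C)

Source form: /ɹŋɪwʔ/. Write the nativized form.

hŋɪwʔi

Substitution: /ɹ/ → /h/, giving /hŋɪwʔ/.
The consonants /ʔ/ cannot be parsed into a legal (C)(C)V(C) syllable (at most one coda consonant is licensed; onsets may contain at most 2 consonants).
Each unlicensed consonant becomes the onset of a new syllable: /ʔ/ → /ʔi/.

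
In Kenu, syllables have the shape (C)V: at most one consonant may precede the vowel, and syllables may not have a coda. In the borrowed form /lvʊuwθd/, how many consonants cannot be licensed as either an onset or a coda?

4

Syllabifying with onset maximization leaves /l/, /w/, /θ/, /d/ stranded (no codas are permitted; onsets are limited to one consonant).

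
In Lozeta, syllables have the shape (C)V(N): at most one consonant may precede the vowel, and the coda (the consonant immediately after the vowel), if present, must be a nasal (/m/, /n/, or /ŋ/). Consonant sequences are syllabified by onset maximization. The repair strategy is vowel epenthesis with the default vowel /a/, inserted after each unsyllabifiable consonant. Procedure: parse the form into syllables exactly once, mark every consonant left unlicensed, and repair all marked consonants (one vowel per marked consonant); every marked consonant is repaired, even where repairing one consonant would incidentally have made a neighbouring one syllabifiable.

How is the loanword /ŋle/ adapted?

ŋale

Syllabifying with onset maximization leaves /ŋ/ stranded (only a nasal (/m/, /n/, or /ŋ/) is licensed in coda position; onsets are limited to one consonant).
Epenthesis after each stranded consonant: /ŋ/ → /ŋa/.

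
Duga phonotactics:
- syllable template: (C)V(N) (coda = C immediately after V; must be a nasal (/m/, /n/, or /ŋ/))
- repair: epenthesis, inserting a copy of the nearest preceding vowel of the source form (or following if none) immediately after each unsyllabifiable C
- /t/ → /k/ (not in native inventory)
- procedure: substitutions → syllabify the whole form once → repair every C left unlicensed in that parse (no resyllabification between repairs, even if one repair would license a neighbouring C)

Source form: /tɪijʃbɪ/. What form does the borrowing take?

Substitution: /t/ → /k/, giving /kɪijʃbɪ/.
Syllabifying with onset maximization leaves /j/, /ʃ/ stranded (only a nasal (/m/, /n/, or /ŋ/) is licensed in coda position; onsets are limited to one consonant).
Inserting the epenthetic vowel yields /j/ → /ji/, /ʃ/ → /ʃi/.

kɪijiʃibɪ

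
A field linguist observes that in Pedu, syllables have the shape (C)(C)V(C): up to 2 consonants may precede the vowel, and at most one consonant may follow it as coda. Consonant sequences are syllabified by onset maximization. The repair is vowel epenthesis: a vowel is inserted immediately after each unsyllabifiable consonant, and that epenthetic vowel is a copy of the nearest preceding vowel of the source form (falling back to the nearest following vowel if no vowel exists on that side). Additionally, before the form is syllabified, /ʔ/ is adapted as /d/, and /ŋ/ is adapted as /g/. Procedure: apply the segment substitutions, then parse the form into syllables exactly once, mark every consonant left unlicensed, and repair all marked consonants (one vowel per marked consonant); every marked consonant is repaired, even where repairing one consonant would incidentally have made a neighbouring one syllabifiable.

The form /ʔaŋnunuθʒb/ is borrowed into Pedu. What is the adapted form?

Substitution: /ʔ/ → /d/, /ŋ/ → /g/, giving /dagnunuθʒb/.
The consonants /ʒ/, /b/ cannot be parsed into a legal (C)(C)V(C) syllable (at most one coda consonant is licensed; onsets may contain at most 2 consonants).
Epenthesis after each stranded consonant: /ʒ/ → /ʒu/, /b/ → /bu/.

dagnunuθʒubu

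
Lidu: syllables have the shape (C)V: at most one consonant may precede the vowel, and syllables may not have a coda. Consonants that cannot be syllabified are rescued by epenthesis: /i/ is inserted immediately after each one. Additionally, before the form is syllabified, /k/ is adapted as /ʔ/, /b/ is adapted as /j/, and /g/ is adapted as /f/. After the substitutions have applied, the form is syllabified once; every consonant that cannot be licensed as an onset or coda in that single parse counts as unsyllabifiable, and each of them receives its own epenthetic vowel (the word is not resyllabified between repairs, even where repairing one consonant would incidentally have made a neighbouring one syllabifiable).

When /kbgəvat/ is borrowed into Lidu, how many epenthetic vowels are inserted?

3

After substitution the input is /ʔjfəvat/.
The unsyllabifiable consonants are /ʔ/, /j/, /t/; each receives one epenthetic vowel.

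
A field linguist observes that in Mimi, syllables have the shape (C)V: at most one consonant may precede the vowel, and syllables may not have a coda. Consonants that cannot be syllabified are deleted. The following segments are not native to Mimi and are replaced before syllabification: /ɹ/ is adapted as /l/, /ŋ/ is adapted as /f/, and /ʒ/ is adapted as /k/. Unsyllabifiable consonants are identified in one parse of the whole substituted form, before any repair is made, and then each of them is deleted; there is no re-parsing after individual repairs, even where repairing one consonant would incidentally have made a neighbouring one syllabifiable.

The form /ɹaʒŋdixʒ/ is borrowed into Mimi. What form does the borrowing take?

ladi

Substitution: /ɹ/ → /l/, /ʒ/ → /k/, /ŋ/ → /f/, giving /lakfdixk/.
Syllabifying with onset maximization leaves /k/, /f/, /x/, /k/ stranded (no codas are permitted; onsets are limited to one consonant).
Deleting the stranded consonants removes /k/, /f/, /x/, /k/.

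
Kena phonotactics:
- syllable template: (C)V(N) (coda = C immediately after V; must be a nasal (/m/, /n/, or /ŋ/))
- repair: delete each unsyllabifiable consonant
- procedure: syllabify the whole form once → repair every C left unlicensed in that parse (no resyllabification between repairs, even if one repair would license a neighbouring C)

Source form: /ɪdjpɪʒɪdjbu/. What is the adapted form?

Under (C)V(N), the unsyllabifiable consonants are /d/, /j/, /d/, /j/ (only a nasal (/m/, /n/, or /ŋ/) is licensed in coda position; onsets are limited to one consonant).
Deletion applies to /d/, /j/, /d/, /j/.

ɪpɪʒɪbu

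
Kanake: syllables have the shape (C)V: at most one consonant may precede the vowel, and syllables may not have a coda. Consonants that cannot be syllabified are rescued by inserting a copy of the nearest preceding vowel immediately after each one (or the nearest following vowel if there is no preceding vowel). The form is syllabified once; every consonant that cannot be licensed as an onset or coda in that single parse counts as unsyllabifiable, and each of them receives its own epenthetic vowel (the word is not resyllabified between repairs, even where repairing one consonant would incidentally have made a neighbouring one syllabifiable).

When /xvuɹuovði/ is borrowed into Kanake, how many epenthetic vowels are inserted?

2

The unsyllabifiable consonants are /x/, /v/; each receives one epenthetic vowel.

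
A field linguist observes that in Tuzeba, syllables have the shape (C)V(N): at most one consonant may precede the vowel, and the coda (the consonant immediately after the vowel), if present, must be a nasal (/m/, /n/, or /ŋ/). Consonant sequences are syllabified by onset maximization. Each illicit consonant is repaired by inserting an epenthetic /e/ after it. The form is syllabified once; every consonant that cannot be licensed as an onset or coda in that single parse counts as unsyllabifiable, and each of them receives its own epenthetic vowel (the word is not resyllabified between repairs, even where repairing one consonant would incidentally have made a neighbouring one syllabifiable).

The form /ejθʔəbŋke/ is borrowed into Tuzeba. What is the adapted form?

Syllabifying with onset maximization leaves /j/, /θ/, /b/, /ŋ/ stranded (only a nasal (/m/, /n/, or /ŋ/) is licensed in coda position; onsets are limited to one consonant).
Inserting the epenthetic vowel yields /j/ → /je/, /θ/ → /θe/, /b/ → /be/, /ŋ/ → /ŋe/.

ejeθeʔəbeŋeke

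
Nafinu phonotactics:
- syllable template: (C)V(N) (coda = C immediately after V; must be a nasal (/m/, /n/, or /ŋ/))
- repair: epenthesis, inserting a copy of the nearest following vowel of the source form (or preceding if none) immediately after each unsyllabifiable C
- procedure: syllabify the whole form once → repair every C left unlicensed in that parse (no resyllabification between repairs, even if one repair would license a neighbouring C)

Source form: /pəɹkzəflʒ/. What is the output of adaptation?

pəɹəkəzəfələʒə

Under (C)V(N), the unsyllabifiable consonants are /ɹ/, /k/, /f/, /l/, /ʒ/ (only a nasal (/m/, /n/, or /ŋ/) is licensed in coda position; onsets are limited to one consonant).
Each unlicensed consonant becomes the onset of a new syllable: /ɹ/ → /ɹə/, /k/ → /kə/, /f/ → /fə/, /l/ → /lə/, /ʒ/ → /ʒə/.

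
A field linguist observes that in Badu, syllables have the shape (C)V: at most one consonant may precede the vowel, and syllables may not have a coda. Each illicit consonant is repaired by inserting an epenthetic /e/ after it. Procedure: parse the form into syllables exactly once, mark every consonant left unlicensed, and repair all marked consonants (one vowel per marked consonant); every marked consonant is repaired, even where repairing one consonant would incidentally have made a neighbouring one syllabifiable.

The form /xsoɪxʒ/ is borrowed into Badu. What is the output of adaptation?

xesoɪxeʒe

Syllabifying with onset maximization leaves /x/, /x/, /ʒ/ stranded (no codas are permitted; onsets are limited to one consonant).
Epenthesis after each stranded consonant: /x/ → /xe/, /x/ → /xe/, /ʒ/ → /ʒe/.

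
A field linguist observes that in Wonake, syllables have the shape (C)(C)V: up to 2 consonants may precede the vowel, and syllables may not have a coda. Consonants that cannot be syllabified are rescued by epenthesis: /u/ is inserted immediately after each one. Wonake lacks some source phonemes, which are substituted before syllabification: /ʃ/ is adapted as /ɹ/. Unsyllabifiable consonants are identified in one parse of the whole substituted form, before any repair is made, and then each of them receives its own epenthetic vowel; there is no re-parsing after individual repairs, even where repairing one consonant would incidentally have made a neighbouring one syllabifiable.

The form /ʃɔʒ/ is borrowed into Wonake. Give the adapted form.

ɹɔʒu

Substitution: /ʃ/ → /ɹ/, giving /ɹɔʒ/.
The consonants /ʒ/ cannot be parsed into a legal (C)(C)V syllable (no codas are permitted; onsets may contain at most 2 consonants).
Each unlicensed consonant becomes the onset of a new syllable: /ʒ/ → /ʒu/.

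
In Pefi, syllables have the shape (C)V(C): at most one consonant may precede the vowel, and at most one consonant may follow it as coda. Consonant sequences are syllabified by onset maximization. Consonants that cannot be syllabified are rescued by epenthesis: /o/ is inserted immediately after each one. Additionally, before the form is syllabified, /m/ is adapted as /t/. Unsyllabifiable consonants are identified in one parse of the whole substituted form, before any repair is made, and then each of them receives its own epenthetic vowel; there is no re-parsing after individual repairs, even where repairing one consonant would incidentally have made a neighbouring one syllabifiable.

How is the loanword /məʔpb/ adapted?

təʔpobo

Substitution: /m/ → /t/, giving /təʔpb/.
Under (C)V(C), the unsyllabifiable consonants are /p/, /b/ (at most one coda consonant is licensed; onsets are limited to one consonant).
Each unlicensed consonant becomes the onset of a new syllable: /p/ → /po/, /b/ → /bo/.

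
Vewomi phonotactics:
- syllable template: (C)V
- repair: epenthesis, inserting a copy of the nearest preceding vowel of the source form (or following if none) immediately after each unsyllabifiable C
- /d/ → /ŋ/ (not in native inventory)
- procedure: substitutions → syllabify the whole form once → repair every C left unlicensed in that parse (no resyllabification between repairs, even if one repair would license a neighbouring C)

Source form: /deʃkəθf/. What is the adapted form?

Substitution: /d/ → /ŋ/, giving /ŋeʃkəθf/.
Under (C)V, the unsyllabifiable consonants are /ʃ/, /θ/, /f/ (no codas are permitted; onsets are limited to one consonant).
Each unlicensed consonant becomes the onset of a new syllable: /ʃ/ → /ʃe/, /θ/ → /θə/, /f/ → /fə/.

ŋeʃekəθəfə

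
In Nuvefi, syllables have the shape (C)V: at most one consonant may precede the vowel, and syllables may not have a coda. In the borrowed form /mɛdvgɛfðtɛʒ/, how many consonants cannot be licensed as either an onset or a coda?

5

The consonants /d/, /v/, /f/, /ð/, /ʒ/ cannot be parsed into a legal (C)V syllable (no codas are permitted; onsets are limited to one consonant).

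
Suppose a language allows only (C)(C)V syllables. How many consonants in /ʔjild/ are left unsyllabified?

2

Under (C)(C)V, the unsyllabifiable consonants are /l/, /d/ (no codas are permitted; onsets may contain at most 2 consonants).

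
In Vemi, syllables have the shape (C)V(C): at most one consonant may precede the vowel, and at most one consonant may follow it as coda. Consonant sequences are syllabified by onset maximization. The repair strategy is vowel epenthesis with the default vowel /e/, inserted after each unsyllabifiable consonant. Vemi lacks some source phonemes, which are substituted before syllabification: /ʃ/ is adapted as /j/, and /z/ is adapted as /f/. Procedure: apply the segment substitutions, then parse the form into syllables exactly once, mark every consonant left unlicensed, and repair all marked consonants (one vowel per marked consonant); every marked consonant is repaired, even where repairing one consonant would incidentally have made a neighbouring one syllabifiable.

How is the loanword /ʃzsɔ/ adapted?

jefesɔ

Substitution: /ʃ/ → /j/, /z/ → /f/, giving /jfsɔ/.
The consonants /j/, /f/ cannot be parsed into a legal (C)V(C) syllable (at most one coda consonant is licensed; onsets are limited to one consonant).
Each unlicensed consonant becomes the onset of a new syllable: /j/ → /je/, /f/ → /fe/.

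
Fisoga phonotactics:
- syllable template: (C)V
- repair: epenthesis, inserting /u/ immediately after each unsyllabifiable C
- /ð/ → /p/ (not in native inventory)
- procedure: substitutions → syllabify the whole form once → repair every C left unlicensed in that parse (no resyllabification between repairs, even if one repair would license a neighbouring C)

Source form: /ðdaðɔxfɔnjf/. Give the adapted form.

pudapɔxufɔnujufu

Substitution: /ð/ → /p/, giving /pdapɔxfɔnjf/.
The consonants /p/, /x/, /n/, /j/, /f/ cannot be parsed into a legal (C)V syllable (no codas are permitted; onsets are limited to one consonant).
Inserting the epenthetic vowel yields /p/ → /pu/, /x/ → /xu/, /n/ → /nu/, /j/ → /ju/, /f/ → /fu/.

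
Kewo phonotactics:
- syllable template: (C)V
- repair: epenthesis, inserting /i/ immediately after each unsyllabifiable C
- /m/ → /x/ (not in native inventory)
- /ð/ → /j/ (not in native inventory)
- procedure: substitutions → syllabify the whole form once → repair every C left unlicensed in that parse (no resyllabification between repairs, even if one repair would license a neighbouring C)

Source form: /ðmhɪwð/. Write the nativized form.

Substitution: /ð/ → /j/, /m/ → /x/, giving /jxhɪwj/.
The consonants /j/, /x/, /w/, /j/ cannot be parsed into a legal (C)V syllable (no codas are permitted; onsets are limited to one consonant).
Each unlicensed consonant becomes the onset of a new syllable: /j/ → /ji/, /x/ → /xi/, /w/ → /wi/, /j/ → /ji/.

jixihɪwiji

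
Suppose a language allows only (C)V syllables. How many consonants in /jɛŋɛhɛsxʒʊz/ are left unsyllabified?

Syllabifying with onset maximization leaves /s/, /x/, /z/ stranded (no codas are permitted; onsets are limited to one consonant).

3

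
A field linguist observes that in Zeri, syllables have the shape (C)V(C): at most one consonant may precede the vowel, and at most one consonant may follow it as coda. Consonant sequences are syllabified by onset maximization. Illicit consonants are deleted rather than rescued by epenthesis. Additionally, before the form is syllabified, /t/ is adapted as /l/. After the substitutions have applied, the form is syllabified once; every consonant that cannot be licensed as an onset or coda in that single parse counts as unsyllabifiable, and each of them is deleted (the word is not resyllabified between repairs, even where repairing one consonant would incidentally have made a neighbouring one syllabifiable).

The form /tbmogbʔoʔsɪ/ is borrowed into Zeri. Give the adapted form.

Substitution: /t/ → /l/, giving /lbmogbʔoʔsɪ/.
Under (C)V(C), the unsyllabifiable consonants are /l/, /b/, /b/ (at most one coda consonant is licensed; onsets are limited to one consonant).
Each unlicensed consonant is deleted: /l/, /b/, /b/.

mogʔoʔsɪ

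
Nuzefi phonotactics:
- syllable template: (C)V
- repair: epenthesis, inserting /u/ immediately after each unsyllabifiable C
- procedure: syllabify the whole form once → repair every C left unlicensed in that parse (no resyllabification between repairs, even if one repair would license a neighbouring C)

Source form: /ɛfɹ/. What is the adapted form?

ɛfuɹu

The consonants /f/, /ɹ/ cannot be parsed into a legal (C)V syllable (no codas are permitted; onsets are limited to one consonant).
Each unlicensed consonant becomes the onset of a new syllable: /f/ → /fu/, /ɹ/ → /ɹu/.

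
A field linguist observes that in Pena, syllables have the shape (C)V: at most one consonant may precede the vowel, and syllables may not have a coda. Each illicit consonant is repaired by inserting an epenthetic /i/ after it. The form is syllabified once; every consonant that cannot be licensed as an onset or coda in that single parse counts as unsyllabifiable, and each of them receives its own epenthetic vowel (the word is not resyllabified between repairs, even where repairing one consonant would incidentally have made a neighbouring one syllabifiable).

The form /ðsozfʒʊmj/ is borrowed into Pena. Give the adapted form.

The consonants /ð/, /z/, /f/, /m/, /j/ cannot be parsed into a legal (C)V syllable (no codas are permitted; onsets are limited to one consonant).
Each unlicensed consonant becomes the onset of a new syllable: /ð/ → /ði/, /z/ → /zi/, /f/ → /fi/, /m/ → /mi/, /j/ → /ji/.

ðisozifiʒʊmiji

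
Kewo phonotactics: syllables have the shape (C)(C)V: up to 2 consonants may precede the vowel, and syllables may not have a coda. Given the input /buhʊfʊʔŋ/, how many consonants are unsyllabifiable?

2

The consonants /ʔ/, /ŋ/ cannot be parsed into a legal (C)(C)V syllable (no codas are permitted; onsets may contain at most 2 consonants).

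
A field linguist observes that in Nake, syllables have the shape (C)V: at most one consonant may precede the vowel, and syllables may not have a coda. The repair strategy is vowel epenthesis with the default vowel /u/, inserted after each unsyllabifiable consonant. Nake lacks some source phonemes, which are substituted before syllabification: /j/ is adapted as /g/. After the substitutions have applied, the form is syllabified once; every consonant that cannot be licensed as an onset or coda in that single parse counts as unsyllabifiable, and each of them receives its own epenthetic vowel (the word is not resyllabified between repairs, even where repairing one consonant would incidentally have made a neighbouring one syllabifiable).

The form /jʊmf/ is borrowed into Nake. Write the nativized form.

Substitution: /j/ → /g/, giving /gʊmf/.
Under (C)V, the unsyllabifiable consonants are /m/, /f/ (no codas are permitted; onsets are limited to one consonant).
Each unlicensed consonant becomes the onset of a new syllable: /m/ → /mu/, /f/ → /fu/.

gʊmufu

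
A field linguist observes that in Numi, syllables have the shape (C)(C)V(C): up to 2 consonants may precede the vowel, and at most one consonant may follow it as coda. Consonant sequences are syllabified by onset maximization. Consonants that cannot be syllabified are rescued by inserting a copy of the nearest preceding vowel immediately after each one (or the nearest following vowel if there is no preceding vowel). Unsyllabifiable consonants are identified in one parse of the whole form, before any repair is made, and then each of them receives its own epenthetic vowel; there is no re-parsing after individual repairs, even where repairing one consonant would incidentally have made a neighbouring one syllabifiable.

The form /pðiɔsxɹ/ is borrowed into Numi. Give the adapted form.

pðiɔsxɔɹɔ

Under (C)(C)V(C), the unsyllabifiable consonants are /x/, /ɹ/ (at most one coda consonant is licensed; onsets may contain at most 2 consonants).
Each unlicensed consonant becomes the onset of a new syllable: /x/ → /xɔ/, /ɹ/ → /ɹɔ/.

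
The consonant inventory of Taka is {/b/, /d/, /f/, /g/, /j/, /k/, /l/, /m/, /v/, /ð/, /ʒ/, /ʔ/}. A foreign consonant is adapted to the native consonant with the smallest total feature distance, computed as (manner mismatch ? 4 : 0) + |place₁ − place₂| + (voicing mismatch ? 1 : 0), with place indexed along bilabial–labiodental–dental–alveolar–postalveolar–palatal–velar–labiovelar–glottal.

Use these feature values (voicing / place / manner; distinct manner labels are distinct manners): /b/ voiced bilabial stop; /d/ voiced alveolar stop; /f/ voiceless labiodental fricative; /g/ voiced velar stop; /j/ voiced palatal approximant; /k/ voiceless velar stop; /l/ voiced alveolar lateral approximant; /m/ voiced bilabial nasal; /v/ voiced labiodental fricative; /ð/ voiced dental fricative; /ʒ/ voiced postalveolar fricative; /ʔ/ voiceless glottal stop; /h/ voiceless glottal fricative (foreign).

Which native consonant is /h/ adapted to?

/ʔ/ is closest: manner differs (fricative→stop, +4), place distance 0 (glottal→glottal), same voicing; total 4. Next closest is /ʒ/ at distance 5.

ʔ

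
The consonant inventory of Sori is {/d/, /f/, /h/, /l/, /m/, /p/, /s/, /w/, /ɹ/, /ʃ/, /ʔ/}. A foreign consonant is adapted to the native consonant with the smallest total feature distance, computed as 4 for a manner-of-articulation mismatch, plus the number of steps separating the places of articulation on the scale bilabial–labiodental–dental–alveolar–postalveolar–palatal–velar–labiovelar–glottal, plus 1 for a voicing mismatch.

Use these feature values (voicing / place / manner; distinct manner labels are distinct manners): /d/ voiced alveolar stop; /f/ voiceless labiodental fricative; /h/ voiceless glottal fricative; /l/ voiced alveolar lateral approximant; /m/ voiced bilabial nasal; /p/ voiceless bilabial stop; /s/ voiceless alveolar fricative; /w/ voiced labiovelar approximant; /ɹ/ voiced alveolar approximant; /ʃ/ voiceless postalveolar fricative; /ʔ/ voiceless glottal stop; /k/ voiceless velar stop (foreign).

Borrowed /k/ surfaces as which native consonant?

/ʔ/ is closest: same manner (stop), place distance 2 (velar→glottal), same voicing; total 2. Next closest is /d/ at distance 4.

ʔ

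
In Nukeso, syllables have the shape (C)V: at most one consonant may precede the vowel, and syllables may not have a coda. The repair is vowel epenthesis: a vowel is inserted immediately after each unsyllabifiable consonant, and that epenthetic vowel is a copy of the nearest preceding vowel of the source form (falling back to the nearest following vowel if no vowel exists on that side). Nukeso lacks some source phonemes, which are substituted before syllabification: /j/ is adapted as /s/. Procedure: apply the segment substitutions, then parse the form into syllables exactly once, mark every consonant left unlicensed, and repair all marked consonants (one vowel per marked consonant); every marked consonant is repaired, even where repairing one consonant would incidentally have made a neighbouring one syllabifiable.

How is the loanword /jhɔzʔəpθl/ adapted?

Substitution: /j/ → /s/, giving /shɔzʔəpθl/.
The consonants /s/, /z/, /p/, /θ/, /l/ cannot be parsed into a legal (C)V syllable (no codas are permitted; onsets are limited to one consonant).
Inserting the epenthetic vowel yields /s/ → /sɔ/, /z/ → /zɔ/, /p/ → /pə/, /θ/ → /θə/, /l/ → /lə/.

sɔhɔzɔʔəpəθələ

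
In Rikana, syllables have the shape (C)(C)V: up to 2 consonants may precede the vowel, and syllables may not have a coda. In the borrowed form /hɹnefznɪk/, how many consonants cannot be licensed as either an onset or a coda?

Under (C)(C)V, the unsyllabifiable consonants are /h/, /f/, /k/ (no codas are permitted; onsets may contain at most 2 consonants).

3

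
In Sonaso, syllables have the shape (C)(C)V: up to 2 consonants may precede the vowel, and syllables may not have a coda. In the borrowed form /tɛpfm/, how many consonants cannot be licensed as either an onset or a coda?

3

The consonants /p/, /f/, /m/ cannot be parsed into a legal (C)(C)V syllable (no codas are permitted; onsets may contain at most 2 consonants).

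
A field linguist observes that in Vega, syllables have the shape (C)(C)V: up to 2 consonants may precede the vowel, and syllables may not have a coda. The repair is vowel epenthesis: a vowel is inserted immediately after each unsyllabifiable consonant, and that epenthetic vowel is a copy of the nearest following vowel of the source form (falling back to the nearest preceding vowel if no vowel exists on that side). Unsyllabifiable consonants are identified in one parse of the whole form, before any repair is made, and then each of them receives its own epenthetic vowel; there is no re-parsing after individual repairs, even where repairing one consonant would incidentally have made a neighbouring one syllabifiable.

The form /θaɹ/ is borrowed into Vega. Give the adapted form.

θaɹa

Syllabifying with onset maximization leaves /ɹ/ stranded (no codas are permitted; onsets may contain at most 2 consonants).
Each unlicensed consonant becomes the onset of a new syllable: /ɹ/ → /ɹa/.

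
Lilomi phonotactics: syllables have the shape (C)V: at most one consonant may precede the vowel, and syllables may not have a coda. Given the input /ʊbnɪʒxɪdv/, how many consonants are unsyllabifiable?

Syllabifying with onset maximization leaves /b/, /ʒ/, /d/, /v/ stranded (no codas are permitted; onsets are limited to one consonant).

4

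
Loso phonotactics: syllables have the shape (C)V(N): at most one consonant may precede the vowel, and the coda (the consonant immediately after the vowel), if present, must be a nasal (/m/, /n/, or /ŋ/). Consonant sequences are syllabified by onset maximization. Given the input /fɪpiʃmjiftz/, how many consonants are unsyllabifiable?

5

The consonants /ʃ/, /m/, /f/, /t/, /z/ cannot be parsed into a legal (C)V(N) syllable (only a nasal (/m/, /n/, or /ŋ/) is licensed in coda position; onsets are limited to one consonant).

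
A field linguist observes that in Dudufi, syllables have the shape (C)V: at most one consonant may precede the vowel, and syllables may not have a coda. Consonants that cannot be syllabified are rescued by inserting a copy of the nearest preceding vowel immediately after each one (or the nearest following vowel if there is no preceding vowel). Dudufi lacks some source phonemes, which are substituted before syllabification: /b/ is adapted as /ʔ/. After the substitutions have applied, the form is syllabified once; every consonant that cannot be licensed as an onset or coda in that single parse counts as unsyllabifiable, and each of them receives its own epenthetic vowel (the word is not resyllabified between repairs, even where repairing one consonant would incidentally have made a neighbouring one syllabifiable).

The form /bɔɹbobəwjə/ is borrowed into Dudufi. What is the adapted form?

ʔɔɹɔʔoʔəwəjə

Substitution: /b/ → /ʔ/, giving /ʔɔɹʔoʔəwjə/.
Syllabifying with onset maximization leaves /ɹ/, /w/ stranded (no codas are permitted; onsets are limited to one consonant).
Each unlicensed consonant becomes the onset of a new syllable: /ɹ/ → /ɹɔ/, /w/ → /wə/.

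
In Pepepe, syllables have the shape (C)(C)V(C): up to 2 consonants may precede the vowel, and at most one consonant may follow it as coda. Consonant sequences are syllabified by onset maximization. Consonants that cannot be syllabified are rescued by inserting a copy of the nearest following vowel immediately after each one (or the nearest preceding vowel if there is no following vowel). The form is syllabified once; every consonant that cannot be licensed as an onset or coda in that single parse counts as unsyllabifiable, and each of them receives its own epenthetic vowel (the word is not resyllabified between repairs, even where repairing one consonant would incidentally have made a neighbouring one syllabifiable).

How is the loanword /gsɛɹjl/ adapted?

gsɛɹjɛlɛ

Syllabifying with onset maximization leaves /j/, /l/ stranded (at most one coda consonant is licensed; onsets may contain at most 2 consonants).
Epenthesis after each stranded consonant: /j/ → /jɛ/, /l/ → /lɛ/.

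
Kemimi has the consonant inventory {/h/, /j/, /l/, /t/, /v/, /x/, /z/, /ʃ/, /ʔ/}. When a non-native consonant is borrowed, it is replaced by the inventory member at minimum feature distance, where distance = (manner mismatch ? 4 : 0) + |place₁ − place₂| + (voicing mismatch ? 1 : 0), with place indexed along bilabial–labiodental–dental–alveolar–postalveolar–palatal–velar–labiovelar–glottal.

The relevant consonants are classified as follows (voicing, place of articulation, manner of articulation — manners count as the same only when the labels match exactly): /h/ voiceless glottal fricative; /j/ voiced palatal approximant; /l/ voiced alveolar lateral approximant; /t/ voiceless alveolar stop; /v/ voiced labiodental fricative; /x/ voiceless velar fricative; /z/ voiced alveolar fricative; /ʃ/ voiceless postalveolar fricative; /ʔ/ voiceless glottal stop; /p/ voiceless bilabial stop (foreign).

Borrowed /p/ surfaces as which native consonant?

/t/ is closest: same manner (stop), place distance 3 (bilabial→alveolar), same voicing; total 3. Next closest is /v/ at distance 6.

t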